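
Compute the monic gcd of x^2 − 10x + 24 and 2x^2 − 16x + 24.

By polynomial division,
  x^2 − 10x + 24 = (1/2)(2x^2 − 16x + 24) + (−2x + 12)
  2x^2 − 16x + 24 = (−x + 2)(−2x + 12) + (0)
Last nonzero remainder: −2x + 12. Dividing through by −2 gives the monic gcd x − 6.

x − 6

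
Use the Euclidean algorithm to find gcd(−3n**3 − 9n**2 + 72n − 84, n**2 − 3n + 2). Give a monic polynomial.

Apply the Euclidean algorithm:
  −3n**3 − 9n**2 + 72n − 84 = (−3n − 18)(n**2 − 3n + 2) + (24n − 48)
  n**2 − 3n + 2 = ((1/24)n − 1/24)(24n − 48) + (0)
Last nonzero remainder: 24n − 48. Dividing through by 24 gives the monic gcd n − 2.

n − 2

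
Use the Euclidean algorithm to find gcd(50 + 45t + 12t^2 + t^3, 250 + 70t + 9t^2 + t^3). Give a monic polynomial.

5 + t

Repeated division with remainder:
  t^3 + 12t^2 + 45t + 50 = (t^3 + 9t^2 + 70t + 250) + (3t^2 - 25t - 200)
  t^3 + 9t^2 + 70t + 250 = ((1/3)t + 52/9)(3t^2 - 25t - 200) + ((2530/9)t + 12650/9)
  3t^2 - 25t - 200 = ((27/2530)t - 36/253)((2530/9)t + 12650/9) + (0)
Last nonzero remainder: (2530/9)t + 12650/9. Dividing through by 2530/9 gives the monic gcd t + 5.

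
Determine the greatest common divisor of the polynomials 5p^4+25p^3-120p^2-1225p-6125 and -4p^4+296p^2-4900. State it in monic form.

Euclidean algorithm in ℚ[p]:
  5p^4+25p^3-120p^2-1225p-6125 = (-5/4)(-4p^4+296p^2-4900) + (25p^3+250p^2-1225p-12250)
  -4p^4+296p^2-4900 = (-(4/25)p+8/5)(25p^3+250p^2-1225p-12250) + (-300p^2+14700)
  25p^3+250p^2-1225p-12250 = (-(1/12)p-5/6)(-300p^2+14700) + (0)
Last nonzero remainder: -300p^2+14700. Dividing through by -300 gives the monic gcd p^2-49.

p^2-49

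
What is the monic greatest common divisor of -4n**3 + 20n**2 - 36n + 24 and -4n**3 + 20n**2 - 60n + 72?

Apply the Euclidean algorithm:
  -4n**3 + 20n**2 - 36n + 24 = (-4n**3 + 20n**2 - 60n + 72) + (24n - 48)
  -4n**3 + 20n**2 - 60n + 72 = (-(1/6)n**2 + (1/2)n - 3/2)(24n - 48) + (0)
Last nonzero remainder: 24n - 48. Dividing through by 24 gives the monic gcd n - 2.

n - 2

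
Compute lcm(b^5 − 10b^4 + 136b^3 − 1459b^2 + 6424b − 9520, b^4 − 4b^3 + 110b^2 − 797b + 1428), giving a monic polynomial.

b^6 − 13b^5 + 166b^4 − 1867b^3 + 10801b^2 − 28792b + 28560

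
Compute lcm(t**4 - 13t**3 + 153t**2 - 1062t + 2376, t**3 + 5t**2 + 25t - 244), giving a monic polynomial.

Apply the Euclidean algorithm:
  t**4 - 13t**3 + 153t**2 - 1062t + 2376 = (t - 18)(t**3 + 5t**2 + 25t - 244) + (218t**2 - 368t - 2016)
  t**3 + 5t**2 + 25t - 244 = ((1/218)t + 729/23762)(218t**2 - 368t - 2016) + ((541033/11881)t - 2164132/11881)
  218t**2 - 368t - 2016 = ((2590058/541033)t + 5988024/541033)((541033/11881)t - 2164132/11881) + (0)
Last nonzero remainder: (541033/11881)t - 2164132/11881. Dividing through by 541033/11881 gives the monic gcd t - 4.
Then lcm(f, g) = f·g / gcd(f, g); expanding and making the result monic gives the answer.

t**6 - 4t**5 + 97t**4 - 478t**3 + 2151t**2 - 43398t + 144936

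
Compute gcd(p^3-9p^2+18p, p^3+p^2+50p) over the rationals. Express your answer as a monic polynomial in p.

p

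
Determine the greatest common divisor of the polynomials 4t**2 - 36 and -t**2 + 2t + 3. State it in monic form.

t - 3

By polynomial division,
  4t**2 - 36 = (-4)(-t**2 + 2t + 3) + (8t - 24)
  -t**2 + 2t + 3 = (-(1/8)t - 1/8)(8t - 24) + (0)
Last nonzero remainder: 8t - 24. Dividing through by 8 gives the monic gcd t - 3.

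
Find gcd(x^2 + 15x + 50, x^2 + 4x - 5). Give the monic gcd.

x + 5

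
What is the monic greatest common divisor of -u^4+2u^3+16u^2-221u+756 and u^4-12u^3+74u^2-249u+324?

Repeated division with remainder:
  -u^4+2u^3+16u^2-221u+756 = (-1)(u^4-12u^3+74u^2-249u+324) + (-10u^3+90u^2-470u+1080)
  u^4-12u^3+74u^2-249u+324 = (-(1/10)u+3/10)(-10u^3+90u^2-470u+1080) + (0)
Last nonzero remainder: -10u^3+90u^2-470u+1080. Dividing through by -10 gives the monic gcd u^3-9u^2+47u-108.

u^3-9u^2+47u-108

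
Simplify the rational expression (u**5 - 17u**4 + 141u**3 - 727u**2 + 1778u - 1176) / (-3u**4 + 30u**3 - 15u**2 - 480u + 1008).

By polynomial division,
  u**5 - 17u**4 + 141u**3 - 727u**2 + 1778u - 1176 = (-(1/3)u + 7/3)(-3u**4 + 30u**3 - 15u**2 - 480u + 1008) + (66u**3 - 852u**2 + 3234u - 3528)
  -3u**4 + 30u**3 - 15u**2 - 480u + 1008 = (-(1/22)u - 16/121)(66u**3 - 852u**2 + 3234u - 3528) + ((2340/121)u**2 - (2340/11)u + 65520/121)
  66u**3 - 852u**2 + 3234u - 3528 = ((1331/390)u - 847/130)((2340/121)u**2 - (2340/11)u + 65520/121) + (0)
Last nonzero remainder: (2340/121)u**2 - (2340/11)u + 65520/121. Dividing through by 2340/121 gives the monic gcd u**2 - 11u + 28.
Cancel u**2 - 11u + 28 from numerator and denominator to get the reduced form.

(-u**3 + 6u**2 - 47u + 42)/(3u**2 + 3u - 36)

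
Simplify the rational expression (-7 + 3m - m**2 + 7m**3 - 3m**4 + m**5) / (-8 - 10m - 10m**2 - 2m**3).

By polynomial division,
  m**5 - 3m**4 + 7m**3 - m**2 + 3m - 7 = (-(1/2)m**2 + 4m - 21)(-2m**3 - 10m**2 - 10m - 8) + (-175m**2 - 175m - 175)
  -2m**3 - 10m**2 - 10m - 8 = ((2/175)m + 8/175)(-175m**2 - 175m - 175) + (0)
Last nonzero remainder: -175m**2 - 175m - 175. Dividing through by -175 gives the monic gcd m**2 + m + 1.
Cancel m**2 + m + 1 from numerator and denominator to get the reduced form.

(7 - 10m + 4m**2 - m**3)/(8 + 2m)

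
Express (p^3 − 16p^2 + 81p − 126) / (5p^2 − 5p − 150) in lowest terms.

(p^2 − 10p + 21)/(5p + 25)

Apply the Euclidean algorithm:
  p^3 − 16p^2 + 81p − 126 = ((1/5)p − 3)(5p^2 − 5p − 150) + (96p − 576)
  5p^2 − 5p − 150 = ((5/96)p + 25/96)(96p − 576) + (0)
Last nonzero remainder: 96p − 576. Dividing through by 96 gives the monic gcd p − 6.
Cancel p − 6 from numerator and denominator to get the reduced form.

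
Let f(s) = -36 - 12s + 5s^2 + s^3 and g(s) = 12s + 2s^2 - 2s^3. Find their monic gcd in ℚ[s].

-6 - s + s^2

Apply the Euclidean algorithm:
  s^3 + 5s^2 - 12s - 36 = (-1/2)(-2s^3 + 2s^2 + 12s) + (6s^2 - 6s - 36)
  -2s^3 + 2s^2 + 12s = (-(1/3)s)(6s^2 - 6s - 36) + (0)
Last nonzero remainder: 6s^2 - 6s - 36. Dividing through by 6 gives the monic gcd s^2 - s - 6.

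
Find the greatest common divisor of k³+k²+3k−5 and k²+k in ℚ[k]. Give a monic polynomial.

1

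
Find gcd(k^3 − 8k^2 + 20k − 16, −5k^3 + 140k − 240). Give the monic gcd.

Apply the Euclidean algorithm:
  k^3 − 8k^2 + 20k − 16 = (−1/5)(−5k^3 + 140k − 240) + (−8k^2 + 48k − 64)
  −5k^3 + 140k − 240 = ((5/8)k + 15/4)(−8k^2 + 48k − 64) + (0)
Last nonzero remainder: −8k^2 + 48k − 64. Dividing through by −8 gives the monic gcd k^2 − 6k + 8.

k^2 − 6k + 8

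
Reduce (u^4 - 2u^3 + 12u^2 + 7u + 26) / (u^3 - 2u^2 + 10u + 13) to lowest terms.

By polynomial division,
  u^4 - 2u^3 + 12u^2 + 7u + 26 = (u)(u^3 - 2u^2 + 10u + 13) + (2u^2 - 6u + 26)
  u^3 - 2u^2 + 10u + 13 = ((1/2)u + 1/2)(2u^2 - 6u + 26) + (0)
Last nonzero remainder: 2u^2 - 6u + 26. Dividing through by 2 gives the monic gcd u^2 - 3u + 13.
Cancel u^2 - 3u + 13 from numerator and denominator to get the reduced form.

(u^2 + u + 2)/(u + 1)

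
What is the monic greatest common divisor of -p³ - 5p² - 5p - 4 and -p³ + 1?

Euclidean algorithm in ℚ[p]:
  -p³ - 5p² - 5p - 4 = (-p³ + 1) + (-5p² - 5p - 5)
  -p³ + 1 = ((1/5)p - 1/5)(-5p² - 5p - 5) + (0)
Last nonzero remainder: -5p² - 5p - 5. Dividing through by -5 gives the monic gcd p² + p + 1.

p² + p + 1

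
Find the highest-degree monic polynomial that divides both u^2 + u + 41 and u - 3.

By polynomial division,
  u^2 + u + 41 = (u + 4)(u - 3) + (53)
  u - 3 = ((1/53)u - 3/53)(53) + (0)
The last nonzero remainder is the constant 53, so the polynomials are coprime and gcd = 1.

1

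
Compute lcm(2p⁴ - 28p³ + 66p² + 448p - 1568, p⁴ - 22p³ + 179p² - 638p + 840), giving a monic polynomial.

p⁶ - 25p⁵ + 217p⁴ - 559p³ - 2258p² + 15344p - 23520

Apply the Euclidean algorithm:
  2p⁴ - 28p³ + 66p² + 448p - 1568 = (2)(p⁴ - 22p³ + 179p² - 638p + 840) + (16p³ - 292p² + 1724p - 3248)
  p⁴ - 22p³ + 179p² - 638p + 840 = ((1/16)p - 15/64)(16p³ - 292p² + 1724p - 3248) + ((45/16)p² - (495/16)p + 315/4)
  16p³ - 292p² + 1724p - 3248 = ((256/45)p - 1856/45)((45/16)p² - (495/16)p + 315/4) + (0)
Last nonzero remainder: (45/16)p² - (495/16)p + 315/4. Dividing through by 45/16 gives the monic gcd p² - 11p + 28.
Then lcm(f, g) = f·g / gcd(f, g); expanding and making the result monic gives the answer.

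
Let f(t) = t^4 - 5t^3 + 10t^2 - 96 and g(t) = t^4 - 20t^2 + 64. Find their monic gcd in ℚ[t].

By polynomial division,
  t^4 - 5t^3 + 10t^2 - 96 = (t^4 - 20t^2 + 64) + (-5t^3 + 30t^2 - 160)
  t^4 - 20t^2 + 64 = (-(1/5)t - 6/5)(-5t^3 + 30t^2 - 160) + (16t^2 - 32t - 128)
  -5t^3 + 30t^2 - 160 = (-(5/16)t + 5/4)(16t^2 - 32t - 128) + (0)
Last nonzero remainder: 16t^2 - 32t - 128. Dividing through by 16 gives the monic gcd t^2 - 2t - 8.

t^2 - 2t - 8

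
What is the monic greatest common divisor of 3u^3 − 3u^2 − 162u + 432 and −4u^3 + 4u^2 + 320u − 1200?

u − 6

Repeated division with remainder:
  3u^3 − 3u^2 − 162u + 432 = (−3/4)(−4u^3 + 4u^2 + 320u − 1200) + (78u − 468)
  −4u^3 + 4u^2 + 320u − 1200 = (−(2/39)u^2 − (10/39)u + 100/39)(78u − 468) + (0)
Last nonzero remainder: 78u − 468. Dividing through by 78 gives the monic gcd u − 6.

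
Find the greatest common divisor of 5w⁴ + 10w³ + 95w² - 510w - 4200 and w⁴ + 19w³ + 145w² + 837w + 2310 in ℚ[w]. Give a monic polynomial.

By polynomial division,
  5w⁴ + 10w³ + 95w² - 510w - 4200 = (5)(w⁴ + 19w³ + 145w² + 837w + 2310) + (-85w³ - 630w² - 4695w - 15750)
  w⁴ + 19w³ + 145w² + 837w + 2310 = (-(1/85)w - 197/1445)(-85w³ - 630w² - 4695w - 15750) + ((1120/289)w² + (3360/289)w + 47040/289)
  -85w³ - 630w² - 4695w - 15750 = (-(4913/224)w - 21675/224)((1120/289)w² + (3360/289)w + 47040/289) + (0)
Last nonzero remainder: (1120/289)w² + (3360/289)w + 47040/289. Dividing through by 1120/289 gives the monic gcd w² + 3w + 42.

w² + 3w + 42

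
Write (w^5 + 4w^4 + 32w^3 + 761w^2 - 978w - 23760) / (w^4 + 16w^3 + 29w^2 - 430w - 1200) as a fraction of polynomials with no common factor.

(w^3 + w^2 + 69w + 594)/(w^2 + 13w + 30)

Repeated division with remainder:
  w^5 + 4w^4 + 32w^3 + 761w^2 - 978w - 23760 = (w - 12)(w^4 + 16w^3 + 29w^2 - 430w - 1200) + (195w^3 + 1539w^2 - 4938w - 38160)
  w^4 + 16w^3 + 29w^2 - 430w - 1200 = ((1/195)w + 527/12675)(195w^3 + 1539w^2 - 4938w - 38160) + (-(40836/4225)w^2 - (122508/4225)w + 326688/845)
  195w^3 + 1539w^2 - 4938w - 38160 = (-(274625/13612)w - 671775/6806)(-(40836/4225)w^2 - (122508/4225)w + 326688/845) + (0)
Last nonzero remainder: -(40836/4225)w^2 - (122508/4225)w + 326688/845. Dividing through by -40836/4225 gives the monic gcd w^2 + 3w - 40.
Cancel w^2 + 3w - 40 from numerator and denominator to get the reduced form.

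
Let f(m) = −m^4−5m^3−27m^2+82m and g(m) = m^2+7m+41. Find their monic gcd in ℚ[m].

Euclidean algorithm in ℚ[m]:
  −m^4−5m^3−27m^2+82m = (−m^2+2m)(m^2+7m+41) + (0)
The last nonzero remainder m^2+7m+41 is already monic.

m^2+7m+41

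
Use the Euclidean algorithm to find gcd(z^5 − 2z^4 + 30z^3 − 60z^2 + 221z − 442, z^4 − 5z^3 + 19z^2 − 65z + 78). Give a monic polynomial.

Euclidean algorithm in ℚ[z]:
  z^5 − 2z^4 + 30z^3 − 60z^2 + 221z − 442 = (z + 3)(z^4 − 5z^3 + 19z^2 − 65z + 78) + (26z^3 − 52z^2 + 338z − 676)
  z^4 − 5z^3 + 19z^2 − 65z + 78 = ((1/26)z − 3/26)(26z^3 − 52z^2 + 338z − 676) + (0)
Last nonzero remainder: 26z^3 − 52z^2 + 338z − 676. Dividing through by 26 gives the monic gcd z^3 − 2z^2 + 13z − 26.

z^3 − 2z^2 + 13z − 26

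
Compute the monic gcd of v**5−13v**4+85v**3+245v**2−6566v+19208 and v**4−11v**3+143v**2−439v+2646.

By polynomial division,
  v**5−13v**4+85v**3+245v**2−6566v+19208 = (v−2)(v**4−11v**3+143v**2−439v+2646) + (−80v**3+970v**2−10090v+24500)
  v**4−11v**3+143v**2−439v+2646 = (−(1/80)v−9/640)(−80v**3+970v**2−10090v+24500) + ((1953/64)v**2−(17577/64)v+95697/32)
  −80v**3+970v**2−10090v+24500 = (−(5120/1953)v+16000/1953)((1953/64)v**2−(17577/64)v+95697/32) + (0)
Last nonzero remainder: (1953/64)v**2−(17577/64)v+95697/32. Dividing through by 1953/64 gives the monic gcd v**2−9v+98.

v**2−9v+98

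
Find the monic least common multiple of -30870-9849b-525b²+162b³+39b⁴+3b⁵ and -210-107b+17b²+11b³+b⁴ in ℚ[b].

61740+29988b-5957b²-3432b³-307b⁴+35b⁵+12b⁶+b⁷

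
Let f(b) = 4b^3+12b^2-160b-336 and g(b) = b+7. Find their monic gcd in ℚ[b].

Repeated division with remainder:
  4b^3+12b^2-160b-336 = (4b^2-16b-48)(b+7) + (0)
The last nonzero remainder b+7 is already monic.

b+7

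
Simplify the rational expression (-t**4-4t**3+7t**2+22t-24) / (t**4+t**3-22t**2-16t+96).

Apply the Euclidean algorithm:
  -t**4-4t**3+7t**2+22t-24 = (-1)(t**4+t**3-22t**2-16t+96) + (-3t**3-15t**2+6t+72)
  t**4+t**3-22t**2-16t+96 = (-(1/3)t+4/3)(-3t**3-15t**2+6t+72) + (0)
Last nonzero remainder: -3t**3-15t**2+6t+72. Dividing through by -3 gives the monic gcd t**3+5t**2-2t-24.
Cancel t**3+5t**2-2t-24 from numerator and denominator to get the reduced form.

(-t+1)/(t-4)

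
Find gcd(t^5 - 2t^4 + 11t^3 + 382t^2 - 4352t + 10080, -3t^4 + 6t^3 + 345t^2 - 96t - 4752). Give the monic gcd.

t^2 + 5t - 36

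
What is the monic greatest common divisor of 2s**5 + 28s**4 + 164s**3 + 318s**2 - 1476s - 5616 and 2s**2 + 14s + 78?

s**2 + 7s + 39

Repeated division with remainder:
  2s**5 + 28s**4 + 164s**3 + 318s**2 - 1476s - 5616 = (s**3 + 7s**2 - 6s - 72)(2s**2 + 14s + 78) + (0)
Last nonzero remainder: 2s**2 + 14s + 78. Dividing through by 2 gives the monic gcd s**2 + 7s + 39.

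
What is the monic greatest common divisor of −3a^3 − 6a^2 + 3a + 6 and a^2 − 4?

a + 2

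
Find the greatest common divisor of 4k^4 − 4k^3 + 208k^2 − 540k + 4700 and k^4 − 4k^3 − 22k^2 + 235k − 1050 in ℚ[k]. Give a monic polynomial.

k^2 − 5k + 25

Euclidean algorithm in ℚ[k]:
  4k^4 − 4k^3 + 208k^2 − 540k + 4700 = (4)(k^4 − 4k^3 − 22k^2 + 235k − 1050) + (12k^3 + 296k^2 − 1480k + 8900)
  k^4 − 4k^3 − 22k^2 + 235k − 1050 = ((1/12)k − 43/18)(12k^3 + 296k^2 − 1480k + 8900) + ((7276/9)k^2 − (36380/9)k + 181900/9)
  12k^3 + 296k^2 − 1480k + 8900 = ((27/1819)k + 801/1819)((7276/9)k^2 − (36380/9)k + 181900/9) + (0)
Last nonzero remainder: (7276/9)k^2 − (36380/9)k + 181900/9. Dividing through by 7276/9 gives the monic gcd k^2 − 5k + 25.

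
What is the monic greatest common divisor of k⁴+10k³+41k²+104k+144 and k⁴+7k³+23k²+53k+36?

k³+6k²+17k+36

Repeated division with remainder:
  k⁴+10k³+41k²+104k+144 = (k⁴+7k³+23k²+53k+36) + (3k³+18k²+51k+108)
  k⁴+7k³+23k²+53k+36 = ((1/3)k+1/3)(3k³+18k²+51k+108) + (0)
Last nonzero remainder: 3k³+18k²+51k+108. Dividing through by 3 gives the monic gcd k³+6k²+17k+36.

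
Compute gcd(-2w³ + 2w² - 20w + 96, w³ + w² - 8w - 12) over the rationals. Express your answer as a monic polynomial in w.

Apply the Euclidean algorithm:
  -2w³ + 2w² - 20w + 96 = (-2)(w³ + w² - 8w - 12) + (4w² - 36w + 72)
  w³ + w² - 8w - 12 = ((1/4)w + 5/2)(4w² - 36w + 72) + (64w - 192)
  4w² - 36w + 72 = ((1/16)w - 3/8)(64w - 192) + (0)
Last nonzero remainder: 64w - 192. Dividing through by 64 gives the monic gcd w - 3.

w - 3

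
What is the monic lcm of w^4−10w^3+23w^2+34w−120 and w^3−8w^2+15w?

w^5−10w^4+23w^3+34w^2−120w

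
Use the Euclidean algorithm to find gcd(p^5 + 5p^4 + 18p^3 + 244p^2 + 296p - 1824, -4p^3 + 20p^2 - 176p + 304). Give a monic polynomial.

p^3 - 5p^2 + 44p - 76

Euclidean algorithm in ℚ[p]:
  p^5 + 5p^4 + 18p^3 + 244p^2 + 296p - 1824 = (-(1/4)p^2 - (5/2)p - 6)(-4p^3 + 20p^2 - 176p + 304) + (0)
Last nonzero remainder: -4p^3 + 20p^2 - 176p + 304. Dividing through by -4 gives the monic gcd p^3 - 5p^2 + 44p - 76.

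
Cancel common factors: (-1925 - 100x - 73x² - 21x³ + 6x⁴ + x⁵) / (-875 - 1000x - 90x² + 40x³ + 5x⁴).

(11 - x + x²)/(5 + 5x)

Repeated division with remainder:
  x⁵ + 6x⁴ - 21x³ - 73x² - 100x - 1925 = ((1/5)x - 2/5)(5x⁴ + 40x³ - 90x² - 1000x - 875) + (13x³ + 91x² - 325x - 2275)
  5x⁴ + 40x³ - 90x² - 1000x - 875 = ((5/13)x + 5/13)(13x³ + 91x² - 325x - 2275) + (0)
Last nonzero remainder: 13x³ + 91x² - 325x - 2275. Dividing through by 13 gives the monic gcd x³ + 7x² - 25x - 175.
Cancel x³ + 7x² - 25x - 175 from numerator and denominator to get the reduced form.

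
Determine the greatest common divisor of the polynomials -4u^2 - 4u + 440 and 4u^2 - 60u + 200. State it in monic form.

u - 10

By polynomial division,
  -4u^2 - 4u + 440 = (-1)(4u^2 - 60u + 200) + (-64u + 640)
  4u^2 - 60u + 200 = (-(1/16)u + 5/16)(-64u + 640) + (0)
Last nonzero remainder: -64u + 640. Dividing through by -64 gives the monic gcd u - 10.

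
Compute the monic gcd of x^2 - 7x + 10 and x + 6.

Apply the Euclidean algorithm:
  x^2 - 7x + 10 = (x - 13)(x + 6) + (88)
  x + 6 = ((1/88)x + 3/44)(88) + (0)
The last nonzero remainder is the constant 88, so the polynomials are coprime and gcd = 1.

1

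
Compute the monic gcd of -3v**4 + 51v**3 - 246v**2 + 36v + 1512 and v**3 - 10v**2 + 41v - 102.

v - 6

Repeated division with remainder:
  -3v**4 + 51v**3 - 246v**2 + 36v + 1512 = (-3v + 21)(v**3 - 10v**2 + 41v - 102) + (87v**2 - 1131v + 3654)
  v**3 - 10v**2 + 41v - 102 = ((1/87)v + 1/29)(87v**2 - 1131v + 3654) + (38v - 228)
  87v**2 - 1131v + 3654 = ((87/38)v - 609/38)(38v - 228) + (0)
Last nonzero remainder: 38v - 228. Dividing through by 38 gives the monic gcd v - 6.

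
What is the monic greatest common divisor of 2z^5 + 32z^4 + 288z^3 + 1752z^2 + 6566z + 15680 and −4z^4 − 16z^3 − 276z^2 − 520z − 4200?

Apply the Euclidean algorithm:
  2z^5 + 32z^4 + 288z^3 + 1752z^2 + 6566z + 15680 = (−(1/2)z − 6)(−4z^4 − 16z^3 − 276z^2 − 520z − 4200) + (54z^3 − 164z^2 + 1346z − 9520)
  −4z^4 − 16z^3 − 276z^2 − 520z − 4200 = (−(2/27)z − 380/729)(54z^3 − 164z^2 + 1346z − 9520) + (−(190840/729)z^2 − (381680/729)z − 6679400/729)
  54z^3 − 164z^2 + 1346z − 9520 = (−(19683/95420)z + 24786/23855)(−(190840/729)z^2 − (381680/729)z − 6679400/729) + (0)
Last nonzero remainder: −(190840/729)z^2 − (381680/729)z − 6679400/729. Dividing through by −190840/729 gives the monic gcd z^2 + 2z + 35.

z^2 + 2z + 35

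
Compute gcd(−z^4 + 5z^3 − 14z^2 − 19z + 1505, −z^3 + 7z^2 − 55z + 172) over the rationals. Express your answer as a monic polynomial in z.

z^2 − 3z + 43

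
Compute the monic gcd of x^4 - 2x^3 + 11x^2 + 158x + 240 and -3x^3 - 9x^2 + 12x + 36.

Repeated division with remainder:
  x^4 - 2x^3 + 11x^2 + 158x + 240 = (-(1/3)x + 5/3)(-3x^3 - 9x^2 + 12x + 36) + (30x^2 + 150x + 180)
  -3x^3 - 9x^2 + 12x + 36 = (-(1/10)x + 1/5)(30x^2 + 150x + 180) + (0)
Last nonzero remainder: 30x^2 + 150x + 180. Dividing through by 30 gives the monic gcd x^2 + 5x + 6.

x^2 + 5x + 6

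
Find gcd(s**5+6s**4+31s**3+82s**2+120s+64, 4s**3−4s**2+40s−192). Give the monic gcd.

Euclidean algorithm in ℚ[s]:
  s**5+6s**4+31s**3+82s**2+120s+64 = ((1/4)s**2+(7/4)s+7)(4s**3−4s**2+40s−192) + (88s**2+176s+1408)
  4s**3−4s**2+40s−192 = ((1/22)s−3/22)(88s**2+176s+1408) + (0)
Last nonzero remainder: 88s**2+176s+1408. Dividing through by 88 gives the monic gcd s**2+2s+16.

s**2+2s+16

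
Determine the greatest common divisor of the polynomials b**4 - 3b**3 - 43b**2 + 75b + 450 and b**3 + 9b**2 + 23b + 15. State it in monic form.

b**2 + 8b + 15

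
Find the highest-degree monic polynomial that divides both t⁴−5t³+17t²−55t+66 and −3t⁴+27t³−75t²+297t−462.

t³−2t²+11t−22

By polynomial division,
  t⁴−5t³+17t²−55t+66 = (−1/3)(−3t⁴+27t³−75t²+297t−462) + (4t³−8t²+44t−88)
  −3t⁴+27t³−75t²+297t−462 = (−(3/4)t+21/4)(4t³−8t²+44t−88) + (0)
Last nonzero remainder: 4t³−8t²+44t−88. Dividing through by 4 gives the monic gcd t³−2t²+11t−22.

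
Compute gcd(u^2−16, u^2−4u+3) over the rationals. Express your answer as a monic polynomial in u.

1

Apply the Euclidean algorithm:
  u^2−16 = (u^2−4u+3) + (4u−19)
  u^2−4u+3 = ((1/4)u+3/16)(4u−19) + (105/16)
  4u−19 = ((64/105)u−304/105)(105/16) + (0)
The last nonzero remainder is the constant 105/16, so the polynomials are coprime and gcd = 1.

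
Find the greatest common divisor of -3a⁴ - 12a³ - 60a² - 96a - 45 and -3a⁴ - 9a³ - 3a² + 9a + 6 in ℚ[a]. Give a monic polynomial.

a² + 2a + 1

Euclidean algorithm in ℚ[a]:
  -3a⁴ - 12a³ - 60a² - 96a - 45 = (-3a⁴ - 9a³ - 3a² + 9a + 6) + (-3a³ - 57a² - 105a - 51)
  -3a⁴ - 9a³ - 3a² + 9a + 6 = (a - 16)(-3a³ - 57a² - 105a - 51) + (-810a² - 1620a - 810)
  -3a³ - 57a² - 105a - 51 = ((1/270)a + 17/270)(-810a² - 1620a - 810) + (0)
Last nonzero remainder: -810a² - 1620a - 810. Dividing through by -810 gives the monic gcd a² + 2a + 1.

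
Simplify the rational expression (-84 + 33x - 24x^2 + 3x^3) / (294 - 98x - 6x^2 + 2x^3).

(12 - 3x + 3x^2)/(-42 + 8x + 2x^2)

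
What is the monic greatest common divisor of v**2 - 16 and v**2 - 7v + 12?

v - 4

By polynomial division,
  v**2 - 16 = (v**2 - 7v + 12) + (7v - 28)
  v**2 - 7v + 12 = ((1/7)v - 3/7)(7v - 28) + (0)
Last nonzero remainder: 7v - 28. Dividing through by 7 gives the monic gcd v - 4.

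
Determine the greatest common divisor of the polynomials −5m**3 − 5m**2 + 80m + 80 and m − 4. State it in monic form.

Euclidean algorithm in ℚ[m]:
  −5m**3 − 5m**2 + 80m + 80 = (−5m**2 − 25m − 20)(m − 4) + (0)
The last nonzero remainder m − 4 is already monic.

m − 4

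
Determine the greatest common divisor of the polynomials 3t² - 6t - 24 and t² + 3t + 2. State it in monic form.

t + 2

By polynomial division,
  3t² - 6t - 24 = (3)(t² + 3t + 2) + (-15t - 30)
  t² + 3t + 2 = (-(1/15)t - 1/15)(-15t - 30) + (0)
Last nonzero remainder: -15t - 30. Dividing through by -15 gives the monic gcd t + 2.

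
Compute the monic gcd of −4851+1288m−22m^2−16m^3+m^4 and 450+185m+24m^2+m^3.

9+m

Repeated division with remainder:
  m^4−16m^3−22m^2+1288m−4851 = (m−40)(m^3+24m^2+185m+450) + (753m^2+8238m+13149)
  m^3+24m^2+185m+450 = ((1/753)m+3278/189003)(753m^2+8238m+13149) + ((1553664/63001)m+13982976/63001)
  753m^2+8238m+13149 = ((15813251/517888)m+30681487/517888)((1553664/63001)m+13982976/63001) + (0)
Last nonzero remainder: (1553664/63001)m+13982976/63001. Dividing through by 1553664/63001 gives the monic gcd m+9.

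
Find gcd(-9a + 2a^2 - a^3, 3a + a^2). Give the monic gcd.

Repeated division with remainder:
  -a^3 + 2a^2 - 9a = (-a + 5)(a^2 + 3a) + (-24a)
  a^2 + 3a = (-(1/24)a - 1/8)(-24a) + (0)
Last nonzero remainder: -24a. Dividing through by -24 gives the monic gcd a.

a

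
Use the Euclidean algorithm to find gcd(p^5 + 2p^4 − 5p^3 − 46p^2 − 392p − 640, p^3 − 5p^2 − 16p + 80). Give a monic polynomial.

p^2 − p − 20

By polynomial division,
  p^5 + 2p^4 − 5p^3 − 46p^2 − 392p − 640 = (p^2 + 7p + 46)(p^3 − 5p^2 − 16p + 80) + (216p^2 − 216p − 4320)
  p^3 − 5p^2 − 16p + 80 = ((1/216)p − 1/54)(216p^2 − 216p − 4320) + (0)
Last nonzero remainder: 216p^2 − 216p − 4320. Dividing through by 216 gives the monic gcd p^2 − p − 20.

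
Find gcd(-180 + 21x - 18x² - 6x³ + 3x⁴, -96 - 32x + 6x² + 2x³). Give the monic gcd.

Repeated division with remainder:
  3x⁴ - 6x³ - 18x² + 21x - 180 = ((3/2)x - 15/2)(2x³ + 6x² - 32x - 96) + (75x² - 75x - 900)
  2x³ + 6x² - 32x - 96 = ((2/75)x + 8/75)(75x² - 75x - 900) + (0)
Last nonzero remainder: 75x² - 75x - 900. Dividing through by 75 gives the monic gcd x² - x - 12.

-12 - x + x²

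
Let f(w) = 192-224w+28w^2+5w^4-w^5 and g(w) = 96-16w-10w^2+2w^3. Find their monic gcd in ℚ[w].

16-8w+w^2

Repeated division with remainder:
  -w^5+5w^4+28w^2-224w+192 = (-(1/2)w^2-4)(2w^3-10w^2-16w+96) + (36w^2-288w+576)
  2w^3-10w^2-16w+96 = ((1/18)w+1/6)(36w^2-288w+576) + (0)
Last nonzero remainder: 36w^2-288w+576. Dividing through by 36 gives the monic gcd w^2-8w+16.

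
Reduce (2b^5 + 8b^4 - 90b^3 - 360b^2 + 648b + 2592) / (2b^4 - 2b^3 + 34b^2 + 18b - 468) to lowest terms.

(b^3 + 4b^2 - 36b - 144)/(b^2 - b + 26)

Apply the Euclidean algorithm:
  2b^5 + 8b^4 - 90b^3 - 360b^2 + 648b + 2592 = (b + 5)(2b^4 - 2b^3 + 34b^2 + 18b - 468) + (-114b^3 - 548b^2 + 1026b + 4932)
  2b^4 - 2b^3 + 34b^2 + 18b - 468 = (-(1/57)b + 331/3249)(-114b^3 - 548b^2 + 1026b + 4932) + ((350336/3249)b^2 - 350336/361)
  -114b^3 - 548b^2 + 1026b + 4932 = (-(185193/175168)b - 445113/87584)((350336/3249)b^2 - 350336/361) + (0)
Last nonzero remainder: (350336/3249)b^2 - 350336/361. Dividing through by 350336/3249 gives the monic gcd b^2 - 9.
Cancel b^2 - 9 from numerator and denominator to get the reduced form.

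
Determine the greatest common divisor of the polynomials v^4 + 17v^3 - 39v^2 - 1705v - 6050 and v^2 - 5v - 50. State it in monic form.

v^2 - 5v - 50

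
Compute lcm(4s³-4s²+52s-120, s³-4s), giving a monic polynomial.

s⁵+s⁴+11s³-4s²-60s

By polynomial division,
  4s³-4s²+52s-120 = (4)(s³-4s) + (-4s²+68s-120)
  s³-4s = (-(1/4)s-17/4)(-4s²+68s-120) + (255s-510)
  -4s²+68s-120 = (-(4/255)s+4/17)(255s-510) + (0)
Last nonzero remainder: 255s-510. Dividing through by 255 gives the monic gcd s-2.
Then lcm(f, g) = f·g / gcd(f, g); expanding and making the result monic gives the answer.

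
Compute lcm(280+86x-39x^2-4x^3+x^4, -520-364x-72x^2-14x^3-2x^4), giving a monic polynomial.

Euclidean algorithm in ℚ[x]:
  x^4-4x^3-39x^2+86x+280 = (-1/2)(-2x^4-14x^3-72x^2-364x-520) + (-11x^3-75x^2-96x+20)
  -2x^4-14x^3-72x^2-364x-520 = ((2/11)x+4/121)(-11x^3-75x^2-96x+20) + (-(6300/121)x^2-(44100/121)x-63000/121)
  -11x^3-75x^2-96x+20 = ((1331/6300)x-121/3150)(-(6300/121)x^2-(44100/121)x-63000/121) + (0)
Last nonzero remainder: -(6300/121)x^2-(44100/121)x-63000/121. Dividing through by -6300/121 gives the monic gcd x^2+7x+10.
Then lcm(f, g) = f·g / gcd(f, g); expanding and making the result monic gives the answer.

7280+2236x-734x^2-18x^3-13x^4-4x^5+x^6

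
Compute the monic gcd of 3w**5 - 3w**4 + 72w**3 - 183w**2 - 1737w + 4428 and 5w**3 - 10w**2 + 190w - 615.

w**3 - 2w**2 + 38w - 123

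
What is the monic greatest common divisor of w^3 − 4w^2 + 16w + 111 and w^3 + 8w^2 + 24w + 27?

w + 3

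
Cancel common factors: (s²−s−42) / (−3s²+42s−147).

Repeated division with remainder:
  s²−s−42 = (−1/3)(−3s²+42s−147) + (13s−91)
  −3s²+42s−147 = (−(3/13)s+21/13)(13s−91) + (0)
Last nonzero remainder: 13s−91. Dividing through by 13 gives the monic gcd s−7.
Cancel s−7 from numerator and denominator to get the reduced form.

(−s−6)/(3s−21)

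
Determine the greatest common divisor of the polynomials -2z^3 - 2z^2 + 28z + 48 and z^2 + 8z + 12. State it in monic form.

z + 2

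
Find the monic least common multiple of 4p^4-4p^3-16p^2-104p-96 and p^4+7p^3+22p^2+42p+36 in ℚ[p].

p^6+4p^5-3p^4-52p^3-178p^2-276p-144

By polynomial division,
  4p^4-4p^3-16p^2-104p-96 = (4)(p^4+7p^3+22p^2+42p+36) + (-32p^3-104p^2-272p-240)
  p^4+7p^3+22p^2+42p+36 = (-(1/32)p-15/128)(-32p^3-104p^2-272p-240) + ((21/16)p^2+(21/8)p+63/8)
  -32p^3-104p^2-272p-240 = (-(512/21)p-640/21)((21/16)p^2+(21/8)p+63/8) + (0)
Last nonzero remainder: (21/16)p^2+(21/8)p+63/8. Dividing through by 21/16 gives the monic gcd p^2+2p+6.
Then lcm(f, g) = f·g / gcd(f, g); expanding and making the result monic gives the answer.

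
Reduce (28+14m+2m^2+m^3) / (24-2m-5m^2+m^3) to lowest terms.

(14+m^2)/(12-7m+m^2)

Euclidean algorithm in ℚ[m]:
  m^3+2m^2+14m+28 = (m^3-5m^2-2m+24) + (7m^2+16m+4)
  m^3-5m^2-2m+24 = ((1/7)m-51/49)(7m^2+16m+4) + ((690/49)m+1380/49)
  7m^2+16m+4 = ((343/690)m+49/345)((690/49)m+1380/49) + (0)
Last nonzero remainder: (690/49)m+1380/49. Dividing through by 690/49 gives the monic gcd m+2.
Cancel m+2 from numerator and denominator to get the reduced form.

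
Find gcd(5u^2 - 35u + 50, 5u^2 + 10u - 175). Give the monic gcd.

u - 5

By polynomial division,
  5u^2 - 35u + 50 = (5u^2 + 10u - 175) + (-45u + 225)
  5u^2 + 10u - 175 = (-(1/9)u - 7/9)(-45u + 225) + (0)
Last nonzero remainder: -45u + 225. Dividing through by -45 gives the monic gcd u - 5.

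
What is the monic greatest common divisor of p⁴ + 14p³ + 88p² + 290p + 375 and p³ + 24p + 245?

Apply the Euclidean algorithm:
  p⁴ + 14p³ + 88p² + 290p + 375 = (p + 14)(p³ + 24p + 245) + (64p² - 291p - 3055)
  p³ + 24p + 245 = ((1/64)p + 291/4096)(64p² - 291p - 3055) + ((378505/4096)p + 1892525/4096)
  64p² - 291p - 3055 = ((262144/378505)p - 2502656/378505)((378505/4096)p + 1892525/4096) + (0)
Last nonzero remainder: (378505/4096)p + 1892525/4096. Dividing through by 378505/4096 gives the monic gcd p + 5.

p + 5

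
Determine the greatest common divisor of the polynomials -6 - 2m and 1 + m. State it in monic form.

1

Repeated division with remainder:
  -2m - 6 = (-2)(m + 1) + (-4)
  m + 1 = (-(1/4)m - 1/4)(-4) + (0)
The last nonzero remainder is the constant -4, so the polynomials are coprime and gcd = 1.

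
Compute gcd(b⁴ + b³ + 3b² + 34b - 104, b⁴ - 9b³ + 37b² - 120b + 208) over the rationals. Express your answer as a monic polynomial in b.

Euclidean algorithm in ℚ[b]:
  b⁴ + b³ + 3b² + 34b - 104 = (b⁴ - 9b³ + 37b² - 120b + 208) + (10b³ - 34b² + 154b - 312)
  b⁴ - 9b³ + 37b² - 120b + 208 = ((1/10)b - 14/25)(10b³ - 34b² + 154b - 312) + ((64/25)b² - (64/25)b + 832/25)
  10b³ - 34b² + 154b - 312 = ((125/32)b - 75/8)((64/25)b² - (64/25)b + 832/25) + (0)
Last nonzero remainder: (64/25)b² - (64/25)b + 832/25. Dividing through by 64/25 gives the monic gcd b² - b + 13.

b² - b + 13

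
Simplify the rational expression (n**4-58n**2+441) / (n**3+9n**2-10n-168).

Repeated division with remainder:
  n**4-58n**2+441 = (n-9)(n**3+9n**2-10n-168) + (33n**2+78n-1071)
  n**3+9n**2-10n-168 = ((1/33)n+73/363)(33n**2+78n-1071) + ((819/121)n+5733/121)
  33n**2+78n-1071 = ((1331/273)n-2057/91)((819/121)n+5733/121) + (0)
Last nonzero remainder: (819/121)n+5733/121. Dividing through by 819/121 gives the monic gcd n+7.
Cancel n+7 from numerator and denominator to get the reduced form.

(n**3-7n**2-9n+63)/(n**2+2n-24)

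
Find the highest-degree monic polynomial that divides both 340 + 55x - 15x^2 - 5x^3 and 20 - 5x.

Repeated division with remainder:
  -5x^3 - 15x^2 + 55x + 340 = (x^2 + 7x + 17)(-5x + 20) + (0)
Last nonzero remainder: -5x + 20. Dividing through by -5 gives the monic gcd x - 4.

-4 + x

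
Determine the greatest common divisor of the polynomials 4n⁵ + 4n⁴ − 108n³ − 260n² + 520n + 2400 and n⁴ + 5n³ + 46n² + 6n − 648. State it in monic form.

n² + n − 12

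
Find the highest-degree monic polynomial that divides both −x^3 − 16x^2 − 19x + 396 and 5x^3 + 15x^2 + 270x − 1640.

By polynomial division,
  −x^3 − 16x^2 − 19x + 396 = (−1/5)(5x^3 + 15x^2 + 270x − 1640) + (−13x^2 + 35x + 68)
  5x^3 + 15x^2 + 270x − 1640 = (−(5/13)x − 370/169)(−13x^2 + 35x + 68) + ((63000/169)x − 252000/169)
  −13x^2 + 35x + 68 = (−(2197/63000)x − 2873/63000)((63000/169)x − 252000/169) + (0)
Last nonzero remainder: (63000/169)x − 252000/169. Dividing through by 63000/169 gives the monic gcd x − 4.

x − 4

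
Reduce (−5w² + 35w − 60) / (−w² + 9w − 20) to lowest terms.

By polynomial division,
  −5w² + 35w − 60 = (5)(−w² + 9w − 20) + (−10w + 40)
  −w² + 9w − 20 = ((1/10)w − 1/2)(−10w + 40) + (0)
Last nonzero remainder: −10w + 40. Dividing through by −10 gives the monic gcd w − 4.
Cancel w − 4 from numerator and denominator to get the reduced form.

(5w − 15)/(w − 5)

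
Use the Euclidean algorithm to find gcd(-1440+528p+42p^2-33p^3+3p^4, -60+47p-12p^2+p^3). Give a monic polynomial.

20-9p+p^2

Apply the Euclidean algorithm:
  3p^4-33p^3+42p^2+528p-1440 = (3p+3)(p^3-12p^2+47p-60) + (-63p^2+567p-1260)
  p^3-12p^2+47p-60 = (-(1/63)p+1/21)(-63p^2+567p-1260) + (0)
Last nonzero remainder: -63p^2+567p-1260. Dividing through by -63 gives the monic gcd p^2-9p+20.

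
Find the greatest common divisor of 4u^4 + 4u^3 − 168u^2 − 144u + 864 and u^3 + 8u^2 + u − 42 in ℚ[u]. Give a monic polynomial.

By polynomial division,
  4u^4 + 4u^3 − 168u^2 − 144u + 864 = (4u − 28)(u^3 + 8u^2 + u − 42) + (52u^2 + 52u − 312)
  u^3 + 8u^2 + u − 42 = ((1/52)u + 7/52)(52u^2 + 52u − 312) + (0)
Last nonzero remainder: 52u^2 + 52u − 312. Dividing through by 52 gives the monic gcd u^2 + u − 6.

u^2 + u − 6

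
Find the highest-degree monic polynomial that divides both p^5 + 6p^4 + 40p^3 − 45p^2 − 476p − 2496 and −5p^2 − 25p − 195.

p^2 + 5p + 39

Repeated division with remainder:
  p^5 + 6p^4 + 40p^3 − 45p^2 − 476p − 2496 = (−(1/5)p^3 − (1/5)p^2 + (4/5)p + 64/5)(−5p^2 − 25p − 195) + (0)
Last nonzero remainder: −5p^2 − 25p − 195. Dividing through by −5 gives the monic gcd p^2 + 5p + 39.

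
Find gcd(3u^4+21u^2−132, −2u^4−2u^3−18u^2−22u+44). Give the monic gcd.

u^3+2u^2+11u+22

Euclidean algorithm in ℚ[u]:
  3u^4+21u^2−132 = (−3/2)(−2u^4−2u^3−18u^2−22u+44) + (−3u^3−6u^2−33u−66)
  −2u^4−2u^3−18u^2−22u+44 = ((2/3)u−2/3)(−3u^3−6u^2−33u−66) + (0)
Last nonzero remainder: −3u^3−6u^2−33u−66. Dividing through by −3 gives the monic gcd u^3+2u^2+11u+22.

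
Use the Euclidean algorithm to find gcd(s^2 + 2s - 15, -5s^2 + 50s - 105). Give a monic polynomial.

s - 3

By polynomial division,
  s^2 + 2s - 15 = (-1/5)(-5s^2 + 50s - 105) + (12s - 36)
  -5s^2 + 50s - 105 = (-(5/12)s + 35/12)(12s - 36) + (0)
Last nonzero remainder: 12s - 36. Dividing through by 12 gives the monic gcd s - 3.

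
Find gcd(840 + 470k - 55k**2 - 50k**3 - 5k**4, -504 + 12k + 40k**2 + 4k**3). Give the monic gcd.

Euclidean algorithm in ℚ[k]:
  -5k**4 - 50k**3 - 55k**2 + 470k + 840 = (-(5/4)k)(4k**3 + 40k**2 + 12k - 504) + (-40k**2 - 160k + 840)
  4k**3 + 40k**2 + 12k - 504 = (-(1/10)k - 3/5)(-40k**2 - 160k + 840) + (0)
Last nonzero remainder: -40k**2 - 160k + 840. Dividing through by -40 gives the monic gcd k**2 + 4k - 21.

-21 + 4k + k**2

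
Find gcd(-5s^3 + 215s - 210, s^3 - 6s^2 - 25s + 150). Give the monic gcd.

s - 6

By polynomial division,
  -5s^3 + 215s - 210 = (-5)(s^3 - 6s^2 - 25s + 150) + (-30s^2 + 90s + 540)
  s^3 - 6s^2 - 25s + 150 = (-(1/30)s + 1/10)(-30s^2 + 90s + 540) + (-16s + 96)
  -30s^2 + 90s + 540 = ((15/8)s + 45/8)(-16s + 96) + (0)
Last nonzero remainder: -16s + 96. Dividing through by -16 gives the monic gcd s - 6.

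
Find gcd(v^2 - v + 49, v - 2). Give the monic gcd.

1

Euclidean algorithm in ℚ[v]:
  v^2 - v + 49 = (v + 1)(v - 2) + (51)
  v - 2 = ((1/51)v - 2/51)(51) + (0)
The last nonzero remainder is the constant 51, so the polynomials are coprime and gcd = 1.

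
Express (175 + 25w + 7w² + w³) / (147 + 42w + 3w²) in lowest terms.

(25 + w²)/(21 + 3w)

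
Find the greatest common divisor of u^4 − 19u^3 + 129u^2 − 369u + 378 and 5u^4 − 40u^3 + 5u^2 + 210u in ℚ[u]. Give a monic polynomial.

u^2 − 10u + 21

Apply the Euclidean algorithm:
  u^4 − 19u^3 + 129u^2 − 369u + 378 = (1/5)(5u^4 − 40u^3 + 5u^2 + 210u) + (−11u^3 + 128u^2 − 411u + 378)
  5u^4 − 40u^3 + 5u^2 + 210u = (−(5/11)u − 200/121)(−11u^3 + 128u^2 − 411u + 378) + ((3600/121)u^2 − (36000/121)u + 75600/121)
  −11u^3 + 128u^2 − 411u + 378 = (−(1331/3600)u + 121/200)((3600/121)u^2 − (36000/121)u + 75600/121) + (0)
Last nonzero remainder: (3600/121)u^2 − (36000/121)u + 75600/121. Dividing through by 3600/121 gives the monic gcd u^2 − 10u + 21.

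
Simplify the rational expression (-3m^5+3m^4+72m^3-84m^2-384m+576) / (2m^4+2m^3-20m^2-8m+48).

(-3m^2+48)/(2m+4)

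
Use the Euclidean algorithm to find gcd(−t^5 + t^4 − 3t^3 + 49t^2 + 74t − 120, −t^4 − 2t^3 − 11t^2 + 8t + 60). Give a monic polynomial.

Repeated division with remainder:
  −t^5 + t^4 − 3t^3 + 49t^2 + 74t − 120 = (t − 3)(−t^4 − 2t^3 − 11t^2 + 8t + 60) + (2t^3 + 8t^2 + 38t + 60)
  −t^4 − 2t^3 − 11t^2 + 8t + 60 = (−(1/2)t + 1)(2t^3 + 8t^2 + 38t + 60) + (0)
Last nonzero remainder: 2t^3 + 8t^2 + 38t + 60. Dividing through by 2 gives the monic gcd t^3 + 4t^2 + 19t + 30.

t^3 + 4t^2 + 19t + 30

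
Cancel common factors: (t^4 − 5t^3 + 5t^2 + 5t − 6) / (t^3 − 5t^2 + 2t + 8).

(t^2 − 4t + 3)/(t − 4)

Apply the Euclidean algorithm:
  t^4 − 5t^3 + 5t^2 + 5t − 6 = (t)(t^3 − 5t^2 + 2t + 8) + (3t^2 − 3t − 6)
  t^3 − 5t^2 + 2t + 8 = ((1/3)t − 4/3)(3t^2 − 3t − 6) + (0)
Last nonzero remainder: 3t^2 − 3t − 6. Dividing through by 3 gives the monic gcd t^2 − t − 2.
Cancel t^2 − t − 2 from numerator and denominator to get the reduced form.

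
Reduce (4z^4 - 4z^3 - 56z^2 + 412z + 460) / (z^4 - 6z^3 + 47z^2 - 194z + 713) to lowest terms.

Repeated division with remainder:
  4z^4 - 4z^3 - 56z^2 + 412z + 460 = (4)(z^4 - 6z^3 + 47z^2 - 194z + 713) + (20z^3 - 244z^2 + 1188z - 2392)
  z^4 - 6z^3 + 47z^2 - 194z + 713 = ((1/20)z + 31/100)(20z^3 - 244z^2 + 1188z - 2392) + ((1581/25)z^2 - (11067/25)z + 36363/25)
  20z^3 - 244z^2 + 1188z - 2392 = ((500/1581)z - 2600/1581)((1581/25)z^2 - (11067/25)z + 36363/25) + (0)
Last nonzero remainder: (1581/25)z^2 - (11067/25)z + 36363/25. Dividing through by 1581/25 gives the monic gcd z^2 - 7z + 23.
Cancel z^2 - 7z + 23 from numerator and denominator to get the reduced form.

(4z^2 + 24z + 20)/(z^2 + z + 31)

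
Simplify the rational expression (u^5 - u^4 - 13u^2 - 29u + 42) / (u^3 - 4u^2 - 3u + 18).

Repeated division with remainder:
  u^5 - u^4 - 13u^2 - 29u + 42 = (u^2 + 3u + 15)(u^3 - 4u^2 - 3u + 18) + (38u^2 - 38u - 228)
  u^3 - 4u^2 - 3u + 18 = ((1/38)u - 3/38)(38u^2 - 38u - 228) + (0)
Last nonzero remainder: 38u^2 - 38u - 228. Dividing through by 38 gives the monic gcd u^2 - u - 6.
Cancel u^2 - u - 6 from numerator and denominator to get the reduced form.

(u^3 + 6u - 7)/(u - 3)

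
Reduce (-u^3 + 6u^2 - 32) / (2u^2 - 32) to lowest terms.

By polynomial division,
  -u^3 + 6u^2 - 32 = (-(1/2)u + 3)(2u^2 - 32) + (-16u + 64)
  2u^2 - 32 = (-(1/8)u - 1/2)(-16u + 64) + (0)
Last nonzero remainder: -16u + 64. Dividing through by -16 gives the monic gcd u - 4.
Cancel u - 4 from numerator and denominator to get the reduced form.

(-u^2 + 2u + 8)/(2u + 8)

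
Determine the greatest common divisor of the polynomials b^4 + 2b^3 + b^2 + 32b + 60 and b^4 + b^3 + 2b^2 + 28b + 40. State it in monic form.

b^3 − b^2 + 4b + 20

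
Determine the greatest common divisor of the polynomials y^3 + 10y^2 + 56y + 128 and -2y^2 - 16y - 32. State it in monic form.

y + 4

By polynomial division,
  y^3 + 10y^2 + 56y + 128 = (-(1/2)y - 1)(-2y^2 - 16y - 32) + (24y + 96)
  -2y^2 - 16y - 32 = (-(1/12)y - 1/3)(24y + 96) + (0)
Last nonzero remainder: 24y + 96. Dividing through by 24 gives the monic gcd y + 4.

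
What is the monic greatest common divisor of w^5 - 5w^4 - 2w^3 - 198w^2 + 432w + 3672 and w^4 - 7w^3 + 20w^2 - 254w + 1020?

w^3 - 2w^2 + 10w - 204

Repeated division with remainder:
  w^5 - 5w^4 - 2w^3 - 198w^2 + 432w + 3672 = (w + 2)(w^4 - 7w^3 + 20w^2 - 254w + 1020) + (-8w^3 + 16w^2 - 80w + 1632)
  w^4 - 7w^3 + 20w^2 - 254w + 1020 = (-(1/8)w + 5/8)(-8w^3 + 16w^2 - 80w + 1632) + (0)
Last nonzero remainder: -8w^3 + 16w^2 - 80w + 1632. Dividing through by -8 gives the monic gcd w^3 - 2w^2 + 10w - 204.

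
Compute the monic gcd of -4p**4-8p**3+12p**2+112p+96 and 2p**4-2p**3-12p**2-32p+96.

Euclidean algorithm in ℚ[p]:
  -4p**4-8p**3+12p**2+112p+96 = (-2)(2p**4-2p**3-12p**2-32p+96) + (-12p**3-12p**2+48p+288)
  2p**4-2p**3-12p**2-32p+96 = (-(1/6)p+1/3)(-12p**3-12p**2+48p+288) + (0)
Last nonzero remainder: -12p**3-12p**2+48p+288. Dividing through by -12 gives the monic gcd p**3+p**2-4p-24.

p**3+p**2-4p-24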